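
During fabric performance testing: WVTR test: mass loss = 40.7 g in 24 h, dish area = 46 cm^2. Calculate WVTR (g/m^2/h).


Formula: WVTR = mass_loss / (area * time)
Step 1: Convert area: 46 cm^2 = 0.0046 m^2
Step 2: WVTR = 40.7 g / (0.0046 m^2 * 24 h)
Step 3: WVTR = 40.7 / 0.1104 = 368.7 g/m^2/h

368.7 g/m^2/h


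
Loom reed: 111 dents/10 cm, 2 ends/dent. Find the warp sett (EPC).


Formula: EPC = (dents per 10 cm * ends per dent) / 10
Step 1: Total ends per 10 cm = 111 * 2 = 222
Step 2: EPC = 222 / 10 = 22.2 ends/cm

22.2 ends/cm


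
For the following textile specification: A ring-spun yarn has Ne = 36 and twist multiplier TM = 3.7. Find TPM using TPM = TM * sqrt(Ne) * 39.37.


Formula: TPM = TM * sqrt(Ne) * 39.37
Step 1: sqrt(Ne) = sqrt(36) = 6
Step 2: TM * sqrt(Ne) = 3.7 * 6 = 22.2
Step 3: TPM = 22.2 * 39.37 = 874 twists/m

874 twists/m


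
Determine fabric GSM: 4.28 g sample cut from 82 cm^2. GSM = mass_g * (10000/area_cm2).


Formula: GSM = mass_g / area_m2
Step 1: Convert area: 82 cm^2 = 82 / 10000 = 0.0082 m^2
Step 2: GSM = 4.28 g / 0.0082 m^2 = 522.0 g/m^2

522.0 g/m^2


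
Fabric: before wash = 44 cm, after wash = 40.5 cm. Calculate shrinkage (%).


Formula: Shrinkage% = ((L_before - L_after) / L_before) * 100
Step 1: Shrinkage = 44 - 40.5 = 3.5 cm
Step 2: Shrinkage% = (3.5 / 44) * 100
Step 3: Shrinkage% = 0.079545 * 100 = 7.9545% ≈ 8.0%

8.0%


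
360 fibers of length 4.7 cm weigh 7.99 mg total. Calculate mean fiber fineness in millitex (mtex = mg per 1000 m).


Formula: fineness (mtex) = mass (mg) / total length (km) = (mass_mg / total_length_m) * 1000
Step 1: Convert fiber length: 4.7 cm = 0.047 m
Step 2: Total fiber length = 360 * 0.047 = 16.92 m
Step 3: Linear density = 7.99 mg / 16.92 m = 0.4722 mg/m
Step 4: fineness = 0.4722 * 1000 = 472.2 mtex

472.2 mtex


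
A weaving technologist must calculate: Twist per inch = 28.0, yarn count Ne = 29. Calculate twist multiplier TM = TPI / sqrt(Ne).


Formula: TM = TPI / sqrt(Ne)
Step 1: sqrt(Ne) = sqrt(29) = 5.3852
Step 2: TM = 28.0 / 5.3852 = 5.20

5.20 TM


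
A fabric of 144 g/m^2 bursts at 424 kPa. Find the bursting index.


Formula: Bursting Index = Bursting Strength / Fabric GSM
BI = 424 kPa / 144 g/m^2
BI = 2.944 kPa/(g/m^2)

2.944 kPa/(g/m^2)


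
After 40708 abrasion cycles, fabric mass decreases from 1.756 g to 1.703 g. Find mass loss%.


Formula: Mass loss% = ((m_before - m_after) / m_before) * 100
Step 1: Mass loss = 1.756 - 1.703 = 0.053 g
Step 2: Ratio = 0.053 / 1.756 = 0.0301822
Step 3: Mass loss% = 0.0301822 * 100 = 3.01822% ≈ 3.02%

3.02%


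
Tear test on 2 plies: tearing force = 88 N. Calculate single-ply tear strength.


Formula: Per-ply strength = Total force / Number of plies
Per-ply = 88 N / 2
Per-ply = 44 N

44 N


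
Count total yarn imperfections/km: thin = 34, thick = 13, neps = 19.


Formula: Total = thin places + thick places + neps
Total = 34 + 13 + 19
Total = 66 imperfections/km

66 imperfections/km


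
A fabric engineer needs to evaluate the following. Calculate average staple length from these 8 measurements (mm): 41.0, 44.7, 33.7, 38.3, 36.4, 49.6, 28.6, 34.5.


Formula: Mean = sum of lengths / count
Sum = 41.0 + 44.7 + 33.7 + 38.3 + 36.4 + 49.6 + 28.6 + 34.5
Sum = 306.8 mm
Mean = 306.8 / 8 = 38.35 mm

38.35 mm


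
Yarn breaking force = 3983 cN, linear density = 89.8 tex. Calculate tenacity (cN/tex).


Formula: Tenacity = Breaking force / Linear density
Tenacity = 3983 cN / 89.8 tex
Tenacity = 44.35 cN/tex

44.35 cN/tex


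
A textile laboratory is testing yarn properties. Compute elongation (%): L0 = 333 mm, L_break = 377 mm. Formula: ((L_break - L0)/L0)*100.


Formula: Elongation (%) = ((L_break - L0) / L0) * 100
Step 1: Extension = 377 - 333 = 44 mm
Step 2: Elongation = (44 / 333) * 100
Step 3: Elongation = 0.132132 * 100 = 13.2132% ≈ 13.2%

13.2%


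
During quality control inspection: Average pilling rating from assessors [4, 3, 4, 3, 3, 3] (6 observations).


Formula: Mean = sum / count
Sum = 4 + 3 + 4 + 3 + 3 + 3 = 20
Mean = 20 / 6 = 3.3

3.3


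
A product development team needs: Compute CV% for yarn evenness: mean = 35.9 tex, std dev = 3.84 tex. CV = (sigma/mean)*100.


Formula: CV% = (standard deviation / mean) * 100
Step 1: Ratio = 3.84 / 35.9 = 0.106964
Step 2: CV% = 0.106964 * 100 = 10.6964% ≈ 10.7%

10.7%


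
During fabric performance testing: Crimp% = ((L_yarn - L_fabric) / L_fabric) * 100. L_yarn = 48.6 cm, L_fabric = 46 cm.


Formula: Crimp% = ((L_yarn - L_fabric) / L_fabric) * 100
Step 1: Extension = 48.6 - 46 = 2.6 cm
Step 2: Crimp% = (2.6 / 46) * 100
Step 3: Crimp% = 0.056522 * 100 = 5.6522% ≈ 5.7%

5.7%


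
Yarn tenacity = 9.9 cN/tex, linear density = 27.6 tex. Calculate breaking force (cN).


Formula: Breaking force = Tenacity * Linear density
F = 9.9 cN/tex * 27.6 tex
F = 273.24 cN

273.24 cN


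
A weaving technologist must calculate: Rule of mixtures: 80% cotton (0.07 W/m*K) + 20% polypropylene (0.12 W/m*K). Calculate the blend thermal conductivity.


Formula: Blend property = (fraction_A * property_A) + (fraction_B * property_B)
Step 1: Contribution A = 80/100 * 0.07 W/m*K = 0.056 W/m*K
Step 2: Contribution B = 20/100 * 0.12 W/m*K = 0.024 W/m*K
Step 3: Blend thermal conductivity = 0.056 + 0.024 = 0.08 W/m*K

0.08 W/m*K


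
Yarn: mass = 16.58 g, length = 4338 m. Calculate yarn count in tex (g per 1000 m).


Formula: Tex = (mass_g / length_m) * 1000
Substituting: Tex = (16.58 / 4338) * 1000
Intermediate: 16.58 / 4338 = 0.00382204 g/m
Tex = 0.00382204 * 1000 = 3.82 tex

3.82 tex


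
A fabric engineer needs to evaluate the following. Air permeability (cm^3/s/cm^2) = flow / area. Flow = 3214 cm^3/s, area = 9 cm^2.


Formula: Air Permeability = Airflow / Test Area
AP = 3214 cm^3/s / 9 cm^2
AP = 357.1 cm^3/s/cm^2

357.1 cm^3/s/cm^2


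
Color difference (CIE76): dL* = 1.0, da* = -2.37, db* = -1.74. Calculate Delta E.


Formula: Delta E = sqrt(dL*^2 + da*^2 + db*^2)
Step 1: dL*^2 = 1.0^2 = 1.0
Step 2: da*^2 = (-2.37)^2 = 5.6169
Step 3: db*^2 = (-1.74)^2 = 3.0276
Step 4: Sum = 1.0 + 5.6169 + 3.0276 = 9.6445
Step 5: Delta E = sqrt(9.6445) = 3.11

3.11 Delta E


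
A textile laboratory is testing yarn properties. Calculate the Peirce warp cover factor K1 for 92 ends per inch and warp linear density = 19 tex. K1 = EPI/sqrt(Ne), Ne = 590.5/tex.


Formula: K1 = EPI / sqrt(Ne), with Ne = 590.5 / tex_warp
Step 1: Ne = 590.5 / 19 = 31.079
Step 2: sqrt(Ne) = sqrt(31.079) = 5.5749
Step 3: K1 = 92 / 5.5749 = 16.5

16.5


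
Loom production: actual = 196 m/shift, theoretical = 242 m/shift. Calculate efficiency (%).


Formula: Efficiency% = (Actual output / Theoretical output) * 100
Efficiency% = (196 / 242) * 100
Efficiency% = 0.809917 * 100 = 80.9917% ≈ 81.0%

81.0%


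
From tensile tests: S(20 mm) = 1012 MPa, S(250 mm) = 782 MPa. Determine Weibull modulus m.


Formula: m = ln(L1/L2) / ln(S2/S1)
Step 1: ln(L1/L2) = ln(20/250) = -2.52573
Step 2: S2/S1 = 782/1012 = 0.77273
Step 3: ln(S2/S1) = ln(0.77273) = -0.25783
Step 4: m = -2.52573 / -0.25783 = 9.80

9.80 (Weibull m)


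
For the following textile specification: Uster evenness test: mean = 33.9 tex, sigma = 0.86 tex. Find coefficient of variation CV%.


Formula: CV% = (standard deviation / mean) * 100
Step 1: Ratio = 0.86 / 33.9 = 0.025369
Step 2: CV% = 0.025369 * 100 = 2.5369% ≈ 2.5%

2.5%


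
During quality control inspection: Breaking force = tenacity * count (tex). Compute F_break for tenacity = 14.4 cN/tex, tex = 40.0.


Formula: Breaking force = Tenacity * Linear density
F = 14.4 cN/tex * 40.0 tex
F = 576.00 cN

576.00 cN


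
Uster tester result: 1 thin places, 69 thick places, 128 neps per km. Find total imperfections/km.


Formula: Total = thin places + thick places + neps
Total = 1 + 69 + 128
Total = 198 imperfections/km

198 imperfections/km


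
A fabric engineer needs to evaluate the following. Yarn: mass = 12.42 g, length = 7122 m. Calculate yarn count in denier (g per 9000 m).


Formula: den = (mass_g / length_m) * 9000
Substituting: den = (12.42 / 7122) * 9000
Intermediate: 12.42 / 7122 = 0.00174389 g/m
den = 0.00174389 * 9000 = 15.7 denier

15.7 denier


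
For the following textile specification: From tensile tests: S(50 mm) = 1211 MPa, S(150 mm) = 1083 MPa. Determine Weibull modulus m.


Formula: m = ln(L1/L2) / ln(S2/S1)
Step 1: ln(L1/L2) = ln(50/150) = -1.09861
Step 2: S2/S1 = 1083/1211 = 0.8943
Step 3: ln(S2/S1) = ln(0.8943) = -0.11171
Step 4: m = -1.09861 / -0.11171 = 9.83

9.83 (Weibull m)


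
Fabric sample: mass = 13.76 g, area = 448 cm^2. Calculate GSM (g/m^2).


Formula: GSM = mass_g / area_m2
Step 1: Convert area: 448 cm^2 = 448 / 10000 = 0.0448 m^2
Step 2: GSM = 13.76 g / 0.0448 m^2 = 307.1 g/m^2

307.1 g/m^2


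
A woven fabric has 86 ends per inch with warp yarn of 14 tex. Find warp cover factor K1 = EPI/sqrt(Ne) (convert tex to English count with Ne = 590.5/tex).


Formula: K1 = EPI / sqrt(Ne), with Ne = 590.5 / tex_warp
Step 1: Ne = 590.5 / 14 = 42.179
Step 2: sqrt(Ne) = sqrt(42.179) = 6.4945
Step 3: K1 = 86 / 6.4945 = 13.2

13.2


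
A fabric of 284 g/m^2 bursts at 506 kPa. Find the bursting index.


Formula: Bursting Index = Bursting Strength / Fabric GSM
BI = 506 kPa / 284 g/m^2
BI = 1.782 kPa/(g/m^2)

1.782 kPa/(g/m^2)


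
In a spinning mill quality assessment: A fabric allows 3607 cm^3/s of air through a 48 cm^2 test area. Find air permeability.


Formula: Air Permeability = Airflow / Test Area
AP = 3607 cm^3/s / 48 cm^2
AP = 75.1 cm^3/s/cm^2

75.1 cm^3/s/cm^2


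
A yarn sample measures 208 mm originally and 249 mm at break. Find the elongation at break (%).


Formula: Elongation (%) = ((L_break - L0) / L0) * 100
Step 1: Extension = 249 - 208 = 41 mm
Step 2: Elongation = (41 / 208) * 100
Step 3: Elongation = 0.197115 * 100 = 19.7115% ≈ 19.7%

19.7%


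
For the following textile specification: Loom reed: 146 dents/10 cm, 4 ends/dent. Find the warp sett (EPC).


Formula: EPC = (dents per 10 cm * ends per dent) / 10
Step 1: Total ends per 10 cm = 146 * 4 = 584
Step 2: EPC = 584 / 10 = 58.4 ends/cm

58.4 ends/cm


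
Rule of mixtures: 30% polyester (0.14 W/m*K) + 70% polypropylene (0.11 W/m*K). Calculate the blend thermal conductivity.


Formula: Blend property = (fraction_A * property_A) + (fraction_B * property_B)
Step 1: Contribution A = 30/100 * 0.14 W/m*K = 0.042 W/m*K
Step 2: Contribution B = 70/100 * 0.11 W/m*K = 0.077 W/m*K
Step 3: Blend thermal conductivity = 0.042 + 0.077 = 0.119 W/m*K

0.119 W/m*K


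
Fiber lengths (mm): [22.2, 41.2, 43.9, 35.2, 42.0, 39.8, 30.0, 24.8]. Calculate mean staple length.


Formula: Mean = sum of lengths / count
Sum = 22.2 + 41.2 + 43.9 + 35.2 + 42.0 + 39.8 + 30.0 + 24.8
Sum = 279.1 mm
Mean = 279.1 / 8 = 34.89 mm

34.89 mm


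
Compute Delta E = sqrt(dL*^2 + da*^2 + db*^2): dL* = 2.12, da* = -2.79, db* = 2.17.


Formula: Delta E = sqrt(dL*^2 + da*^2 + db*^2)
Step 1: dL*^2 = 2.12^2 = 4.4944
Step 2: da*^2 = (-2.79)^2 = 7.7841
Step 3: db*^2 = 2.17^2 = 4.7089
Step 4: Sum = 4.4944 + 7.7841 + 4.7089 = 16.9874
Step 5: Delta E = sqrt(16.9874) = 4.12

4.12 Delta E


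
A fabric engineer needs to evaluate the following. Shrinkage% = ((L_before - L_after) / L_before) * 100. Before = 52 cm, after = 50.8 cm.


Formula: Shrinkage% = ((L_before - L_after) / L_before) * 100
Step 1: Shrinkage = 52 - 50.8 = 1.2 cm
Step 2: Shrinkage% = (1.2 / 52) * 100
Step 3: Shrinkage% = 0.023077 * 100 = 2.3077% ≈ 2.3%

2.3%


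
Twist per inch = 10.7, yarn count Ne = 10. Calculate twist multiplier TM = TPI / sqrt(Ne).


Formula: TM = TPI / sqrt(Ne)
Step 1: sqrt(Ne) = sqrt(10) = 3.1623
Step 2: TM = 10.7 / 3.1623 = 3.38

3.38 TM


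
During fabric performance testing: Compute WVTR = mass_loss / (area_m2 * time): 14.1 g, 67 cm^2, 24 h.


Formula: WVTR = mass_loss / (area * time)
Step 1: Convert area: 67 cm^2 = 0.0067 m^2
Step 2: WVTR = 14.1 g / (0.0067 m^2 * 24 h)
Step 3: WVTR = 14.1 / 0.1608 = 87.7 g/m^2/h

87.7 g/m^2/h


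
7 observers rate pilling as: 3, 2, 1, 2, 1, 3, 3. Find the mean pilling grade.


Formula: Mean = sum / count
Sum = 3 + 2 + 1 + 2 + 1 + 3 + 3 = 15
Mean = 15 / 7 = 2.1

2.1


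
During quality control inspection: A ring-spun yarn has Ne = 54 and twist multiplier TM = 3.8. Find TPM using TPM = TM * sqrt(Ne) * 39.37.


Formula: TPM = TM * sqrt(Ne) * 39.37
Step 1: sqrt(Ne) = sqrt(54) = 7.3485
Step 2: TM * sqrt(Ne) = 3.8 * 7.3485 = 27.9243
Step 3: TPM = 27.9243 * 39.37 = 1099 twists/m

1099 twists/m


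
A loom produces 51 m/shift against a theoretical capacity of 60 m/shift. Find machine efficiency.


Formula: Efficiency% = (Actual output / Theoretical output) * 100
Efficiency% = (51 / 60) * 100
Efficiency% = 0.85 * 100 = 85.0%

85.0%


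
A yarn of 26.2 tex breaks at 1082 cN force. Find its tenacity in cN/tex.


Formula: Tenacity = Breaking force / Linear density
Tenacity = 1082 cN / 26.2 tex
Tenacity = 41.30 cN/tex

41.30 cN/tex


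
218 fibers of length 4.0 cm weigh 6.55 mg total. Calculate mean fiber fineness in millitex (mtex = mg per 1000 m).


Formula: fineness (mtex) = mass (mg) / total length (km) = (mass_mg / total_length_m) * 1000
Step 1: Convert fiber length: 4.0 cm = 0.04 m
Step 2: Total fiber length = 218 * 0.04 = 8.72 m
Step 3: Linear density = 6.55 mg / 8.72 m = 0.7511 mg/m
Step 4: fineness = 0.7511 * 1000 = 751.1 mtex

751.1 mtex


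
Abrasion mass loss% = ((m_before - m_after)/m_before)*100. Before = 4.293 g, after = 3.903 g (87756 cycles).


Formula: Mass loss% = ((m_before - m_after) / m_before) * 100
Step 1: Mass loss = 4.293 - 3.903 = 0.39 g
Step 2: Ratio = 0.39 / 4.293 = 0.0908456
Step 3: Mass loss% = 0.0908456 * 100 = 9.08456% ≈ 9.08%

9.08%


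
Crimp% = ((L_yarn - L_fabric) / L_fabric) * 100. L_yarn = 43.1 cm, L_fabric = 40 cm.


Formula: Crimp% = ((L_yarn - L_fabric) / L_fabric) * 100
Step 1: Extension = 43.1 - 40 = 3.1 cm
Step 2: Crimp% = (3.1 / 40) * 100
Step 3: Crimp% = 0.0775 * 100 = 7.75% ≈ 7.8%

7.8%


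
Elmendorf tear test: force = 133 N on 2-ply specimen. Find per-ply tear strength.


Formula: Per-ply strength = Total force / Number of plies
Per-ply = 133 N / 2
Per-ply = 66.5 N

66.5 N


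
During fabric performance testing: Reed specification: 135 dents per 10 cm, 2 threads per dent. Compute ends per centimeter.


Formula: EPC = (dents per 10 cm * ends per dent) / 10
Step 1: Total ends per 10 cm = 135 * 2 = 270
Step 2: EPC = 270 / 10 = 27.0 ends/cm

27.0 ends/cm


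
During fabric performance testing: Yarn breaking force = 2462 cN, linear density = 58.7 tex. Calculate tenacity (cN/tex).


Formula: Tenacity = Breaking force / Linear density
Tenacity = 2462 cN / 58.7 tex
Tenacity = 41.94 cN/tex

41.94 cN/tex


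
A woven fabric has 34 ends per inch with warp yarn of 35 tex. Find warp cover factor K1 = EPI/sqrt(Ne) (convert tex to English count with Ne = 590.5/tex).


Formula: K1 = EPI / sqrt(Ne), with Ne = 590.5 / tex_warp
Step 1: Ne = 590.5 / 35 = 16.871
Step 2: sqrt(Ne) = sqrt(16.871) = 4.1074
Step 3: K1 = 34 / 4.1074 = 8.3

8.3


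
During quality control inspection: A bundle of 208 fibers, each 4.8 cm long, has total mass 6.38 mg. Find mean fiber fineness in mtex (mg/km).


Formula: fineness (mtex) = mass (mg) / total length (km) = (mass_mg / total_length_m) * 1000
Step 1: Convert fiber length: 4.8 cm = 0.048 m
Step 2: Total fiber length = 208 * 0.048 = 9.984 m
Step 3: Linear density = 6.38 mg / 9.984 m = 0.6390 mg/m
Step 4: fineness = 0.6390 * 1000 = 639.0 mtex

639.0 mtex


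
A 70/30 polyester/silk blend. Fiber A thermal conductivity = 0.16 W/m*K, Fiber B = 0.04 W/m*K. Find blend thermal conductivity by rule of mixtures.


Formula: Blend property = (fraction_A * property_A) + (fraction_B * property_B)
Step 1: Contribution A = 70/100 * 0.16 W/m*K = 0.112 W/m*K
Step 2: Contribution B = 30/100 * 0.04 W/m*K = 0.012 W/m*K
Step 3: Blend thermal conductivity = 0.112 + 0.012 = 0.124 W/m*K

0.124 W/m*K


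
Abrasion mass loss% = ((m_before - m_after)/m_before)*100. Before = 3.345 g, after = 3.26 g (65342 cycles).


Formula: Mass loss% = ((m_before - m_after) / m_before) * 100
Step 1: Mass loss = 3.345 - 3.26 = 0.085 g
Step 2: Ratio = 0.085 / 3.345 = 0.0254111
Step 3: Mass loss% = 0.0254111 * 100 = 2.54111% ≈ 2.54%

2.54%


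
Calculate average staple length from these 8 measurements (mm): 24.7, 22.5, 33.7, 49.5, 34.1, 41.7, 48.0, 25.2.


Formula: Mean = sum of lengths / count
Sum = 24.7 + 22.5 + 33.7 + 49.5 + 34.1 + 41.7 + 48.0 + 25.2
Sum = 279.4 mm
Mean = 279.4 / 8 = 34.93 mm

34.93 mm


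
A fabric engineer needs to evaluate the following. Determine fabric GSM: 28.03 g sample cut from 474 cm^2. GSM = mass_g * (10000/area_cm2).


Formula: GSM = mass_g / area_m2
Step 1: Convert area: 474 cm^2 = 474 / 10000 = 0.0474 m^2
Step 2: GSM = 28.03 g / 0.0474 m^2 = 591.4 g/m^2

591.4 g/m^2


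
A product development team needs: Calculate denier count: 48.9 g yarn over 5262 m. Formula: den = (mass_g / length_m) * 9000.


Formula: den = (mass_g / length_m) * 9000
Substituting: den = (48.9 / 5262) * 9000
Intermediate: 48.9 / 5262 = 0.00929304 g/m
den = 0.00929304 * 9000 = 83.6 denier

83.6 denier


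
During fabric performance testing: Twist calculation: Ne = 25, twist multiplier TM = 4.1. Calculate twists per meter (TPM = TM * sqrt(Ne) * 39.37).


Formula: TPM = TM * sqrt(Ne) * 39.37
Step 1: sqrt(Ne) = sqrt(25) = 5
Step 2: TM * sqrt(Ne) = 4.1 * 5 = 20.5
Step 3: TPM = 20.5 * 39.37 = 807 twists/m

807 twists/m


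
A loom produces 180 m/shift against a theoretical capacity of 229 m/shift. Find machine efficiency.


Formula: Efficiency% = (Actual output / Theoretical output) * 100
Efficiency% = (180 / 229) * 100
Efficiency% = 0.786026 * 100 = 78.6026% ≈ 78.6%

78.6%


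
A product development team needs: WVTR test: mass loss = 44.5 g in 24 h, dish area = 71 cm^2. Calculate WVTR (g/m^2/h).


Formula: WVTR = mass_loss / (area * time)
Step 1: Convert area: 71 cm^2 = 0.0071 m^2
Step 2: WVTR = 44.5 g / (0.0071 m^2 * 24 h)
Step 3: WVTR = 44.5 / 0.1704 = 261.2 g/m^2/h

261.2 g/m^2/h


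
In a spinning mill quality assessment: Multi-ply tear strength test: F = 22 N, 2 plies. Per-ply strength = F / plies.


Formula: Per-ply strength = Total force / Number of plies
Per-ply = 22 N / 2
Per-ply = 11 N

11 N


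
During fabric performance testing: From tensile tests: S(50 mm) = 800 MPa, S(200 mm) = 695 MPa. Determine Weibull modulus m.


Formula: m = ln(L1/L2) / ln(S2/S1)
Step 1: ln(L1/L2) = ln(50/200) = -1.38629
Step 2: S2/S1 = 695/800 = 0.86875
Step 3: ln(S2/S1) = ln(0.86875) = -0.14070
Step 4: m = -1.38629 / -0.14070 = 9.85

9.85 (Weibull m)


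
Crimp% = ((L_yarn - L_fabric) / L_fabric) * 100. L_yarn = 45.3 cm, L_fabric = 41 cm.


Formula: Crimp% = ((L_yarn - L_fabric) / L_fabric) * 100
Step 1: Extension = 45.3 - 41 = 4.3 cm
Step 2: Crimp% = (4.3 / 41) * 100
Step 3: Crimp% = 0.104878 * 100 = 10.4878% ≈ 10.5%

10.5%


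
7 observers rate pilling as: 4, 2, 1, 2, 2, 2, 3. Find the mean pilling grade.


Formula: Mean = sum / count
Sum = 4 + 2 + 1 + 2 + 2 + 2 + 3 = 16
Mean = 16 / 7 = 2.3

2.3


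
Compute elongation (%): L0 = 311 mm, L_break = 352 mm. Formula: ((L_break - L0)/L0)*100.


Formula: Elongation (%) = ((L_break - L0) / L0) * 100
Step 1: Extension = 352 - 311 = 41 mm
Step 2: Elongation = (41 / 311) * 100
Step 3: Elongation = 0.131833 * 100 = 13.1833% ≈ 13.2%

13.2%


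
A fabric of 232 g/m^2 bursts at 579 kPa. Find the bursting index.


Formula: Bursting Index = Bursting Strength / Fabric GSM
BI = 579 kPa / 232 g/m^2
BI = 2.496 kPa/(g/m^2)

2.496 kPa/(g/m^2)


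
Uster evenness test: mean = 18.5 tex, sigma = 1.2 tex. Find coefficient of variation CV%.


Formula: CV% = (standard deviation / mean) * 100
Step 1: Ratio = 1.2 / 18.5 = 0.064865
Step 2: CV% = 0.064865 * 100 = 6.4865% ≈ 6.5%

6.5%


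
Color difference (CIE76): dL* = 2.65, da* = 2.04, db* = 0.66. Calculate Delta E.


Formula: Delta E = sqrt(dL*^2 + da*^2 + db*^2)
Step 1: dL*^2 = 2.65^2 = 7.0225
Step 2: da*^2 = 2.04^2 = 4.1616
Step 3: db*^2 = 0.66^2 = 0.4356
Step 4: Sum = 7.0225 + 4.1616 + 0.4356 = 11.6197
Step 5: Delta E = sqrt(11.6197) = 3.41

3.41 Delta E


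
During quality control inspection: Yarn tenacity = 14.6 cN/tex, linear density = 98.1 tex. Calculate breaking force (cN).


Formula: Breaking force = Tenacity * Linear density
F = 14.6 cN/tex * 98.1 tex
F = 1432.26 cN

1432.26 cN


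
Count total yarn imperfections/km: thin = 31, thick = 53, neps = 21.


Formula: Total = thin places + thick places + neps
Total = 31 + 53 + 21
Total = 105 imperfections/km

105 imperfections/km


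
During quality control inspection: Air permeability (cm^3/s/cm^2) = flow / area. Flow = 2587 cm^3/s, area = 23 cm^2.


Formula: Air Permeability = Airflow / Test Area
AP = 2587 cm^3/s / 23 cm^2
AP = 112.5 cm^3/s/cm^2

112.5 cm^3/s/cm^2


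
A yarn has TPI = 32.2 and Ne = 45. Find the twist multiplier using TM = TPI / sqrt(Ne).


Formula: TM = TPI / sqrt(Ne)
Step 1: sqrt(Ne) = sqrt(45) = 6.7082
Step 2: TM = 32.2 / 6.7082 = 4.80

4.80 TM


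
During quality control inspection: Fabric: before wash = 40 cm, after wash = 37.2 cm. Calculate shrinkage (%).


Formula: Shrinkage% = ((L_before - L_after) / L_before) * 100
Step 1: Shrinkage = 40 - 37.2 = 2.8 cm
Step 2: Shrinkage% = (2.8 / 40) * 100
Step 3: Shrinkage% = 0.07 * 100 = 7.0%

7.0%


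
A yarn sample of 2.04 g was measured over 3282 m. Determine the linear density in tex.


Formula: Tex = (mass_g / length_m) * 1000
Substituting: Tex = (2.04 / 3282) * 1000
Intermediate: 2.04 / 3282 = 0.00062157 g/m
Tex = 0.00062157 * 1000 = 0.62 tex

0.62 tex


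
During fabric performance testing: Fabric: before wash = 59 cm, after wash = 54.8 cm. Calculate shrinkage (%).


Formula: Shrinkage% = ((L_before - L_after) / L_before) * 100
Step 1: Shrinkage = 59 - 54.8 = 4.2 cm
Step 2: Shrinkage% = (4.2 / 59) * 100
Step 3: Shrinkage% = 0.071186 * 100 = 7.1186% ≈ 7.1%

7.1%


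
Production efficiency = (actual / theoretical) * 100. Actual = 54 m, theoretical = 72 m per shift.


Formula: Efficiency% = (Actual output / Theoretical output) * 100
Efficiency% = (54 / 72) * 100
Efficiency% = 0.75 * 100 = 75.0%

75.0%


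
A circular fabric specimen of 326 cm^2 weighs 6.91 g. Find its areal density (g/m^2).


Formula: GSM = mass_g / area_m2
Step 1: Convert area: 326 cm^2 = 326 / 10000 = 0.0326 m^2
Step 2: GSM = 6.91 g / 0.0326 m^2 = 212.0 g/m^2

212.0 g/m^2


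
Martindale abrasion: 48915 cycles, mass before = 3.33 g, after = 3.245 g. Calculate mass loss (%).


Formula: Mass loss% = ((m_before - m_after) / m_before) * 100
Step 1: Mass loss = 3.33 - 3.245 = 0.085 g
Step 2: Ratio = 0.085 / 3.33 = 0.0255255
Step 3: Mass loss% = 0.0255255 * 100 = 2.55255% ≈ 2.55%

2.55%


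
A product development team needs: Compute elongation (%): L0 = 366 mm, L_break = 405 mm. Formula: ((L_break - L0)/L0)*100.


Formula: Elongation (%) = ((L_break - L0) / L0) * 100
Step 1: Extension = 405 - 366 = 39 mm
Step 2: Elongation = (39 / 366) * 100
Step 3: Elongation = 0.106557 * 100 = 10.6557% ≈ 10.7%

10.7%


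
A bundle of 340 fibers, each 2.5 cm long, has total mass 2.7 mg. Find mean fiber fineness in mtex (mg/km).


Formula: fineness (mtex) = mass (mg) / total length (km) = (mass_mg / total_length_m) * 1000
Step 1: Convert fiber length: 2.5 cm = 0.025 m
Step 2: Total fiber length = 340 * 0.025 = 8.5 m
Step 3: Linear density = 2.7 mg / 8.5 m = 0.3176 mg/m
Step 4: fineness = 0.3176 * 1000 = 317.6 mtex

317.6 mtex


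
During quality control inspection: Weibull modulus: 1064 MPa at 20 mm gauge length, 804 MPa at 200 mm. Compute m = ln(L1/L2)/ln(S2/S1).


Formula: m = ln(L1/L2) / ln(S2/S1)
Step 1: ln(L1/L2) = ln(20/200) = -2.30259
Step 2: S2/S1 = 804/1064 = 0.75564
Step 3: ln(S2/S1) = ln(0.75564) = -0.28019
Step 4: m = -2.30259 / -0.28019 = 8.22

8.22 (Weibull m)


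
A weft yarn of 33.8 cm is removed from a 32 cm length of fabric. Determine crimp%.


Formula: Crimp% = ((L_yarn - L_fabric) / L_fabric) * 100
Step 1: Extension = 33.8 - 32 = 1.8 cm
Step 2: Crimp% = (1.8 / 32) * 100
Step 3: Crimp% = 0.05625 * 100 = 5.625% ≈ 5.6%

5.6%


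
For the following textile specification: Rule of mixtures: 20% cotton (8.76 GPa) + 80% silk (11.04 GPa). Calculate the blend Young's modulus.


Formula: Blend property = (fraction_A * property_A) + (fraction_B * property_B)
Step 1: Contribution A = 20/100 * 8.76 GPa = 1.752 GPa
Step 2: Contribution B = 80/100 * 11.04 GPa = 8.832 GPa
Step 3: Blend Young's modulus = 1.752 + 8.832 = 10.584 GPa

10.584 GPa


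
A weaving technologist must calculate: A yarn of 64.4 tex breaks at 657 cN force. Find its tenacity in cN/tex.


Formula: Tenacity = Breaking force / Linear density
Tenacity = 657 cN / 64.4 tex
Tenacity = 10.20 cN/tex

10.20 cN/tex


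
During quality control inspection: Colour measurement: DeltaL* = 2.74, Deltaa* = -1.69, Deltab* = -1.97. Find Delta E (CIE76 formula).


Formula: Delta E = sqrt(dL*^2 + da*^2 + db*^2)
Step 1: dL*^2 = 2.74^2 = 7.5076
Step 2: da*^2 = (-1.69)^2 = 2.8561
Step 3: db*^2 = (-1.97)^2 = 3.8809
Step 4: Sum = 7.5076 + 2.8561 + 3.8809 = 14.2446
Step 5: Delta E = sqrt(14.2446) = 3.77

3.77 Delta E


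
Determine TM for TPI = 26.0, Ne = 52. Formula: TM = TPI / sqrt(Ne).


Formula: TM = TPI / sqrt(Ne)
Step 1: sqrt(Ne) = sqrt(52) = 7.2111
Step 2: TM = 26.0 / 7.2111 = 3.61

3.61 TM


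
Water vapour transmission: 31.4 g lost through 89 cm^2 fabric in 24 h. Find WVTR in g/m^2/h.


Formula: WVTR = mass_loss / (area * time)
Step 1: Convert area: 89 cm^2 = 0.0089 m^2
Step 2: WVTR = 31.4 g / (0.0089 m^2 * 24 h)
Step 3: WVTR = 31.4 / 0.2136 = 147.0 g/m^2/h

147.0 g/m^2/h


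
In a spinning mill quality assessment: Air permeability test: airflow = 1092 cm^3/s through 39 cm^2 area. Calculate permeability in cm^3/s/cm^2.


Formula: Air Permeability = Airflow / Test Area
AP = 1092 cm^3/s / 39 cm^2
AP = 28.0 cm^3/s/cm^2

28.0 cm^3/s/cm^2


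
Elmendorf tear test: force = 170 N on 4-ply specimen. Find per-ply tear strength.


Formula: Per-ply strength = Total force / Number of plies
Per-ply = 170 N / 4
Per-ply = 42.5 N

42.5 N


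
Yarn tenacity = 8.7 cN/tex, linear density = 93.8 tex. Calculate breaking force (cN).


Formula: Breaking force = Tenacity * Linear density
F = 8.7 cN/tex * 93.8 tex
F = 816.06 cN

816.06 cN


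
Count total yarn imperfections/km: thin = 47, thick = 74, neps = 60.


Formula: Total = thin places + thick places + neps
Total = 47 + 74 + 60
Total = 181 imperfections/km

181 imperfections/km


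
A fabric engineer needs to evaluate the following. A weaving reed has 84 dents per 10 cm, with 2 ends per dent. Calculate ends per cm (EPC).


Formula: EPC = (dents per 10 cm * ends per dent) / 10
Step 1: Total ends per 10 cm = 84 * 2 = 168
Step 2: EPC = 168 / 10 = 16.8 ends/cm

16.8 ends/cm


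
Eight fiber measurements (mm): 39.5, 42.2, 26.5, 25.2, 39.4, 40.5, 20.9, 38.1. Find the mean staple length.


Formula: Mean = sum of lengths / count
Sum = 39.5 + 42.2 + 26.5 + 25.2 + 39.4 + 40.5 + 20.9 + 38.1
Sum = 272.3 mm
Mean = 272.3 / 8 = 34.04 mm

34.04 mm


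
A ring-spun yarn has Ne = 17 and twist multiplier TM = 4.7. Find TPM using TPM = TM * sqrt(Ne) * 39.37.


Formula: TPM = TM * sqrt(Ne) * 39.37
Step 1: sqrt(Ne) = sqrt(17) = 4.1231
Step 2: TM * sqrt(Ne) = 4.7 * 4.1231 = 19.3786
Step 3: TPM = 19.3786 * 39.37 = 763 twists/m

763 twists/m


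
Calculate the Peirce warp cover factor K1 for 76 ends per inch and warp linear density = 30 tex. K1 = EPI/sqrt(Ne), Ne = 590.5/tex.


Formula: K1 = EPI / sqrt(Ne), with Ne = 590.5 / tex_warp
Step 1: Ne = 590.5 / 30 = 19.683
Step 2: sqrt(Ne) = sqrt(19.683) = 4.4366
Step 3: K1 = 76 / 4.4366 = 17.1

17.1


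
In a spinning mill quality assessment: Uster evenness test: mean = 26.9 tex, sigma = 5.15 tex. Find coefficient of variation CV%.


Formula: CV% = (standard deviation / mean) * 100
Step 1: Ratio = 5.15 / 26.9 = 0.19145
Step 2: CV% = 0.19145 * 100 = 19.145% ≈ 19.1%

19.1%


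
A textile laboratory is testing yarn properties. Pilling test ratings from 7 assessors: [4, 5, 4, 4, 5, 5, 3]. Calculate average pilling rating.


Formula: Mean = sum / count
Sum = 4 + 5 + 4 + 4 + 5 + 5 + 3 = 30
Mean = 30 / 7 = 4.3

4.3


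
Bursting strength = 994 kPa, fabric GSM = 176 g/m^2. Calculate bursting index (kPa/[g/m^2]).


Formula: Bursting Index = Bursting Strength / Fabric GSM
BI = 994 kPa / 176 g/m^2
BI = 5.648 kPa/(g/m^2)

5.648 kPa/(g/m^2)


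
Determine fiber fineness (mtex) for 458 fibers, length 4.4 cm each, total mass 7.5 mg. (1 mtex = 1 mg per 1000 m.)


Formula: fineness (mtex) = mass (mg) / total length (km) = (mass_mg / total_length_m) * 1000
Step 1: Convert fiber length: 4.4 cm = 0.044 m
Step 2: Total fiber length = 458 * 0.044 = 20.152 m
Step 3: Linear density = 7.5 mg / 20.152 m = 0.3722 mg/m
Step 4: fineness = 0.3722 * 1000 = 372.2 mtex

372.2 mtex


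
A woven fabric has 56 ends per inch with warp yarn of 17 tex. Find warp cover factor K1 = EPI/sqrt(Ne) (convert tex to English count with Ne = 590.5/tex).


Formula: K1 = EPI / sqrt(Ne), with Ne = 590.5 / tex_warp
Step 1: Ne = 590.5 / 17 = 34.735
Step 2: sqrt(Ne) = sqrt(34.735) = 5.8936
Step 3: K1 = 56 / 5.8936 = 9.5

9.5


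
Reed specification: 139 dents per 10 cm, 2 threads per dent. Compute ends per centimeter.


Formula: EPC = (dents per 10 cm * ends per dent) / 10
Step 1: Total ends per 10 cm = 139 * 2 = 278
Step 2: EPC = 278 / 10 = 27.8 ends/cm

27.8 ends/cm


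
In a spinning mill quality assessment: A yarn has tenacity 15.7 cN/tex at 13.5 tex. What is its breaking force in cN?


Formula: Breaking force = Tenacity * Linear density
F = 15.7 cN/tex * 13.5 tex
F = 211.95 cN

211.95 cN


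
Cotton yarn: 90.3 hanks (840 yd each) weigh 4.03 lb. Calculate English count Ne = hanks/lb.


Formula: Ne = hanks / mass_lb
Substituting: Ne = 90.3 / 4.03
Ne = 22.4

22.4 Ne


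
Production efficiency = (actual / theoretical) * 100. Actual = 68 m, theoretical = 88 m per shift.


Formula: Efficiency% = (Actual output / Theoretical output) * 100
Efficiency% = (68 / 88) * 100
Efficiency% = 0.772727 * 100 = 77.2727% ≈ 77.3%

77.3%


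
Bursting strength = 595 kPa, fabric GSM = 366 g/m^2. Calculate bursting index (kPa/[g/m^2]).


Formula: Bursting Index = Bursting Strength / Fabric GSM
BI = 595 kPa / 366 g/m^2
BI = 1.626 kPa/(g/m^2)

1.626 kPa/(g/m^2)


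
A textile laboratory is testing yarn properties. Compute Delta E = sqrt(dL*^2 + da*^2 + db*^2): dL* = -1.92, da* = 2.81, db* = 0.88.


Formula: Delta E = sqrt(dL*^2 + da*^2 + db*^2)
Step 1: dL*^2 = (-1.92)^2 = 3.6864
Step 2: da*^2 = 2.81^2 = 7.8961
Step 3: db*^2 = 0.88^2 = 0.7744
Step 4: Sum = 3.6864 + 7.8961 + 0.7744 = 12.3569
Step 5: Delta E = sqrt(12.3569) = 3.52

3.52 Delta E


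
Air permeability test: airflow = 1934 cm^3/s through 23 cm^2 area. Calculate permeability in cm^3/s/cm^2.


Formula: Air Permeability = Airflow / Test Area
AP = 1934 cm^3/s / 23 cm^2
AP = 84.1 cm^3/s/cm^2

84.1 cm^3/s/cm^2


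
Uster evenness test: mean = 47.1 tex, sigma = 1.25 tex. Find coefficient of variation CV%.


Formula: CV% = (standard deviation / mean) * 100
Step 1: Ratio = 1.25 / 47.1 = 0.026539
Step 2: CV% = 0.026539 * 100 = 2.6539% ≈ 2.7%

2.7%


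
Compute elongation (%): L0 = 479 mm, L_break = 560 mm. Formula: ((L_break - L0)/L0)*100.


Formula: Elongation (%) = ((L_break - L0) / L0) * 100
Step 1: Extension = 560 - 479 = 81 mm
Step 2: Elongation = (81 / 479) * 100
Step 3: Elongation = 0.169102 * 100 = 16.9102% ≈ 16.9%

16.9%


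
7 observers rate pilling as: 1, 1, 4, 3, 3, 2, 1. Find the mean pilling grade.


Formula: Mean = sum / count
Sum = 1 + 1 + 4 + 3 + 3 + 2 + 1 = 15
Mean = 15 / 7 = 2.1

2.1


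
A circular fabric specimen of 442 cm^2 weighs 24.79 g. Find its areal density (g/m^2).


Formula: GSM = mass_g / area_m2
Step 1: Convert area: 442 cm^2 = 442 / 10000 = 0.0442 m^2
Step 2: GSM = 24.79 g / 0.0442 m^2 = 560.9 g/m^2

560.9 g/m^2


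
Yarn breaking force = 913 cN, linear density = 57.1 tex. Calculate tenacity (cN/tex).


Formula: Tenacity = Breaking force / Linear density
Tenacity = 913 cN / 57.1 tex
Tenacity = 15.99 cN/tex

15.99 cN/tex


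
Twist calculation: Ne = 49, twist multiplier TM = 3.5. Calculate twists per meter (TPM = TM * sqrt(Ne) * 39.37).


Formula: TPM = TM * sqrt(Ne) * 39.37
Step 1: sqrt(Ne) = sqrt(49) = 7
Step 2: TM * sqrt(Ne) = 3.5 * 7 = 24.5
Step 3: TPM = 24.5 * 39.37 = 965 twists/m

965 twists/m


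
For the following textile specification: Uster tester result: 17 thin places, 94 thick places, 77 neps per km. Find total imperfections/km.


Formula: Total = thin places + thick places + neps
Total = 17 + 94 + 77
Total = 188 imperfections/km

188 imperfections/km


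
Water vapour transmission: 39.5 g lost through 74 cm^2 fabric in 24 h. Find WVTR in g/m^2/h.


Formula: WVTR = mass_loss / (area * time)
Step 1: Convert area: 74 cm^2 = 0.0074 m^2
Step 2: WVTR = 39.5 g / (0.0074 m^2 * 24 h)
Step 3: WVTR = 39.5 / 0.1776 = 222.4 g/m^2/h

222.4 g/m^2/h


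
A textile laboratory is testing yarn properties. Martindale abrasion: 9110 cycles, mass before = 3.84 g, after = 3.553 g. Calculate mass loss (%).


Formula: Mass loss% = ((m_before - m_after) / m_before) * 100
Step 1: Mass loss = 3.84 - 3.553 = 0.287 g
Step 2: Ratio = 0.287 / 3.84 = 0.0747396
Step 3: Mass loss% = 0.0747396 * 100 = 7.47396% ≈ 7.47%

7.47%


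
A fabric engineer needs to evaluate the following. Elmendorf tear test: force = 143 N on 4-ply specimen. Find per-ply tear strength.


Formula: Per-ply strength = Total force / Number of plies
Per-ply = 143 N / 4
Per-ply = 35.75 N

35.75 N


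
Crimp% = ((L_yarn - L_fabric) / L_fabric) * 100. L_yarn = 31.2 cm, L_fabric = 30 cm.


Formula: Crimp% = ((L_yarn - L_fabric) / L_fabric) * 100
Step 1: Extension = 31.2 - 30 = 1.2 cm
Step 2: Crimp% = (1.2 / 30) * 100
Step 3: Crimp% = 0.04 * 100 = 4.0%

4.0%


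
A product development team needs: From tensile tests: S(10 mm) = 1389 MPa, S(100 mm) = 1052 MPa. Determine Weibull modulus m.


Formula: m = ln(L1/L2) / ln(S2/S1)
Step 1: ln(L1/L2) = ln(10/100) = -2.30259
Step 2: S2/S1 = 1052/1389 = 0.75738
Step 3: ln(S2/S1) = ln(0.75738) = -0.27789
Step 4: m = -2.30259 / -0.27789 = 8.29

8.29 (Weibull m)


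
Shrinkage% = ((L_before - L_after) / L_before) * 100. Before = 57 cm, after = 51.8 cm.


Formula: Shrinkage% = ((L_before - L_after) / L_before) * 100
Step 1: Shrinkage = 57 - 51.8 = 5.2 cm
Step 2: Shrinkage% = (5.2 / 57) * 100
Step 3: Shrinkage% = 0.091228 * 100 = 9.1228% ≈ 9.1%

9.1%


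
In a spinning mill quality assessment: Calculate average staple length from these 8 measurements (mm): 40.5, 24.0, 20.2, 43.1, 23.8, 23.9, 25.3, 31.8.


Formula: Mean = sum of lengths / count
Sum = 40.5 + 24.0 + 20.2 + 43.1 + 23.8 + 23.9 + 25.3 + 31.8
Sum = 232.6 mm
Mean = 232.6 / 8 = 29.08 mm

29.08 mm


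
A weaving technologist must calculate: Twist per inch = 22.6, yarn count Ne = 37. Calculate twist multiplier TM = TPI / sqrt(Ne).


Formula: TM = TPI / sqrt(Ne)
Step 1: sqrt(Ne) = sqrt(37) = 6.0828
Step 2: TM = 22.6 / 6.0828 = 3.72

3.72 TM


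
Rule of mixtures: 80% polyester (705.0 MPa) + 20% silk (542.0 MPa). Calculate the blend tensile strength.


Formula: Blend property = (fraction_A * property_A) + (fraction_B * property_B)
Step 1: Contribution A = 80/100 * 705.0 MPa = 564.0 MPa
Step 2: Contribution B = 20/100 * 542.0 MPa = 108.4 MPa
Step 3: Blend tensile strength = 564.0 + 108.4 = 672.4 MPa

672.4 MPa


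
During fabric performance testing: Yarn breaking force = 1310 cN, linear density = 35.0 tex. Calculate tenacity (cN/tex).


Formula: Tenacity = Breaking force / Linear density
Tenacity = 1310 cN / 35.0 tex
Tenacity = 37.43 cN/tex

37.43 cN/tex


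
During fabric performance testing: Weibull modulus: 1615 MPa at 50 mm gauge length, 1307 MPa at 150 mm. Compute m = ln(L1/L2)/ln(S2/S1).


Formula: m = ln(L1/L2) / ln(S2/S1)
Step 1: ln(L1/L2) = ln(50/150) = -1.09861
Step 2: S2/S1 = 1307/1615 = 0.80929
Step 3: ln(S2/S1) = ln(0.80929) = -0.21160
Step 4: m = -1.09861 / -0.21160 = 5.19

5.19 (Weibull m)


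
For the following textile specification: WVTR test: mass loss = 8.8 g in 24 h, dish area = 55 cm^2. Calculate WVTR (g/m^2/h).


Formula: WVTR = mass_loss / (area * time)
Step 1: Convert area: 55 cm^2 = 0.0055 m^2
Step 2: WVTR = 8.8 g / (0.0055 m^2 * 24 h)
Step 3: WVTR = 8.8 / 0.132 = 66.7 g/m^2/h

66.7 g/m^2/h


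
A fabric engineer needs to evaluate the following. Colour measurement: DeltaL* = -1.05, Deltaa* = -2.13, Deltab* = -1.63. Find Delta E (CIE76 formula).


Formula: Delta E = sqrt(dL*^2 + da*^2 + db*^2)
Step 1: dL*^2 = (-1.05)^2 = 1.1025
Step 2: da*^2 = (-2.13)^2 = 4.5369
Step 3: db*^2 = (-1.63)^2 = 2.6569
Step 4: Sum = 1.1025 + 4.5369 + 2.6569 = 8.2963
Step 5: Delta E = sqrt(8.2963) = 2.88

2.88 Delta E


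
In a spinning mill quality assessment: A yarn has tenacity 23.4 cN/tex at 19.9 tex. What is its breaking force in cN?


Formula: Breaking force = Tenacity * Linear density
F = 23.4 cN/tex * 19.9 tex
F = 465.66 cN

465.66 cN


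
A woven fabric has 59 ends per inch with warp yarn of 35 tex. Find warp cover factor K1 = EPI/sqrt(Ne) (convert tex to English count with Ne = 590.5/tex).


Formula: K1 = EPI / sqrt(Ne), with Ne = 590.5 / tex_warp
Step 1: Ne = 590.5 / 35 = 16.871
Step 2: sqrt(Ne) = sqrt(16.871) = 4.1074
Step 3: K1 = 59 / 4.1074 = 14.4

14.4


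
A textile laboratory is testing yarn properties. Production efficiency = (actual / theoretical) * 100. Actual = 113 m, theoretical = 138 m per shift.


Formula: Efficiency% = (Actual output / Theoretical output) * 100
Efficiency% = (113 / 138) * 100
Efficiency% = 0.818841 * 100 = 81.8841% ≈ 81.9%

81.9%


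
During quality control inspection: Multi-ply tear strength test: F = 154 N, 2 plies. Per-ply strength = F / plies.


Formula: Per-ply strength = Total force / Number of plies
Per-ply = 154 N / 2
Per-ply = 77 N

77 N


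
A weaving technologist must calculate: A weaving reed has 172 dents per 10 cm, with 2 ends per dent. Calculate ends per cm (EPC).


Formula: EPC = (dents per 10 cm * ends per dent) / 10
Step 1: Total ends per 10 cm = 172 * 2 = 344
Step 2: EPC = 344 / 10 = 34.4 ends/cm

34.4 ends/cm


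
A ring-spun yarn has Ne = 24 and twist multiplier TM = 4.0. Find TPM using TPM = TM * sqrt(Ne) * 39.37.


Formula: TPM = TM * sqrt(Ne) * 39.37
Step 1: sqrt(Ne) = sqrt(24) = 4.899
Step 2: TM * sqrt(Ne) = 4.0 * 4.899 = 19.596
Step 3: TPM = 19.596 * 39.37 = 771 twists/m

771 twists/m


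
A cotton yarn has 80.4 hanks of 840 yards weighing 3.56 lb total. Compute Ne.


Formula: Ne = hanks / mass_lb
Substituting: Ne = 80.4 / 3.56
Ne = 22.6

22.6 Ne


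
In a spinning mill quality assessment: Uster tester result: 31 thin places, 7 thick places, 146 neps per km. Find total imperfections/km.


Formula: Total = thin places + thick places + neps
Total = 31 + 7 + 146
Total = 184 imperfections/km

184 imperfections/km


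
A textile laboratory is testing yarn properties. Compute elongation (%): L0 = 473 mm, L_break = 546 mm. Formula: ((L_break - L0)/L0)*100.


Formula: Elongation (%) = ((L_break - L0) / L0) * 100
Step 1: Extension = 546 - 473 = 73 mm
Step 2: Elongation = (73 / 473) * 100
Step 3: Elongation = 0.154334 * 100 = 15.4334% ≈ 15.4%

15.4%


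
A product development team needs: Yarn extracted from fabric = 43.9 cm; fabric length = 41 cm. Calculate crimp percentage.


Formula: Crimp% = ((L_yarn - L_fabric) / L_fabric) * 100
Step 1: Extension = 43.9 - 41 = 2.9 cm
Step 2: Crimp% = (2.9 / 41) * 100
Step 3: Crimp% = 0.070732 * 100 = 7.0732% ≈ 7.1%

7.1%
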